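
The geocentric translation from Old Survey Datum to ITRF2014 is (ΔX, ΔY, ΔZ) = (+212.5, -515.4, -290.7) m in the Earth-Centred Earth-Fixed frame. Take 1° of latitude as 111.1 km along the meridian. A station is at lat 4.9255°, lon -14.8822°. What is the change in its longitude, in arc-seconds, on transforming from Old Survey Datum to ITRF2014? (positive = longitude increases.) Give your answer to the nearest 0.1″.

Δλ = -14.4″

sin φ = 0.085860, cos φ = 0.996307, sin λ = -0.256833, cos λ = 0.966456.
East component: ΔE = −sin λ·ΔX + cos λ·ΔY = −(-0.256833)(212.5) + (0.966456)(-515.4) = -443.53 m.
1° of latitude spans 111100 m; at latitude φ, 1° of longitude spans that × cos φ = 110689.7 m, so Δλ = -443.53 / 110689.7 × 3600 = -14.425″.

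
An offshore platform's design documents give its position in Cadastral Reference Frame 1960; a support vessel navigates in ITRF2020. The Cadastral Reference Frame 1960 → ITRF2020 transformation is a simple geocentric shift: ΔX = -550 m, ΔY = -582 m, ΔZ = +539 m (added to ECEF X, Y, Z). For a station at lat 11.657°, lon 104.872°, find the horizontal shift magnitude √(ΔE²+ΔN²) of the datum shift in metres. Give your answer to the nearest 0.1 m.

The local east axis at (φ, λ) is (−sin λ, cos λ, 0), so ΔE = −sin(104.872°)·(-550) + cos(104.872°)·(-582) = 680.95 m.
The local north axis is (−sin φ cos λ, −sin φ sin λ, cos φ), giving ΔN = -28.522 + 113.655 + 527.883 = 613.02 m.
Horizontal magnitude = √(ΔE² + ΔN²) = √(680.95² + 613.02²) = 916.23 m.

916.2 m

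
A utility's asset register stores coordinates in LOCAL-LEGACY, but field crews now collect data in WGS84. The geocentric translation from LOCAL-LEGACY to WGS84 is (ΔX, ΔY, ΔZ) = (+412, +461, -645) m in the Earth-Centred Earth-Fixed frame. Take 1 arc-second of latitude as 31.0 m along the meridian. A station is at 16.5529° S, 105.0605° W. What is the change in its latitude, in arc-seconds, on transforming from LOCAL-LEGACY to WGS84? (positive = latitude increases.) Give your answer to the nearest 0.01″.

Δφ = -25.02″

sin φ = -0.284900, cos φ = 0.958557, sin λ = -0.965652, cos λ = -0.259839.
North component: ΔN = −sin φ cos λ·ΔX − sin φ sin λ·ΔY + cos φ·ΔZ = −(-0.284900)(-0.259839)(412) − (-0.284900)(-0.965652)(461) + (0.958557)(-645) = -775.60 m.
1° of latitude spans 3600 × 31.00 = 111600 m, so Δφ = -775.60 / 111600 × 3600 = -25.019″.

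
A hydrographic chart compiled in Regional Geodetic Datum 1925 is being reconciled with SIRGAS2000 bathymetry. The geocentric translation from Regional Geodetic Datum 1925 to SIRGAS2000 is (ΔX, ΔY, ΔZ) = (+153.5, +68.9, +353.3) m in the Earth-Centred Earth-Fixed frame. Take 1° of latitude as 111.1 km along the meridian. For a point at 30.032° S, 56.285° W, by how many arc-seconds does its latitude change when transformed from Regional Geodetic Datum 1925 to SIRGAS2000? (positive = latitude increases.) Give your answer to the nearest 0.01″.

Δφ = 10.36″

sin φ = -0.500484, cos φ = 0.865746, sin λ = -0.831809, cos λ = 0.555062.
North component: ΔN = −sin φ cos λ·ΔX − sin φ sin λ·ΔY + cos φ·ΔZ = −(-0.500484)(0.555062)(153.5) − (-0.500484)(-0.831809)(68.9) + (0.865746)(353.3) = 319.83 m.
1° of latitude spans 111100 m, so Δφ = 319.83 / 111100 × 3600 = 10.363″.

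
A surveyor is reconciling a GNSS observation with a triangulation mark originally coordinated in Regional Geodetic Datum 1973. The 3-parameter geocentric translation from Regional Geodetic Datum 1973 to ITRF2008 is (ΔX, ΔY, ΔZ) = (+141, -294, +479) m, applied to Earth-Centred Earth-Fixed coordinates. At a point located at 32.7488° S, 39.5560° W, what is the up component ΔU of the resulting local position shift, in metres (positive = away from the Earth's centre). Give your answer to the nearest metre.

The local up (radial) axis is (cos φ cos λ, cos φ sin λ, sin φ), giving ΔU = 91.432 + 157.469 − 259.118 = -10.22 m.

ΔU = -10 m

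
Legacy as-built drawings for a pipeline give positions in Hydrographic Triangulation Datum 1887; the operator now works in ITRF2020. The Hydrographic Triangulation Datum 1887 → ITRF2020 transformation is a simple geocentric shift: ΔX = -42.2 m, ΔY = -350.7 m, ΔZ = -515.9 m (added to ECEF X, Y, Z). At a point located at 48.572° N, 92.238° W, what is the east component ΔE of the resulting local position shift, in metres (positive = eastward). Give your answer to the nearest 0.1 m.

ΔE = -28.5 m

The local east axis at (φ, λ) is (−sin λ, cos λ, 0), so ΔE = −sin(-92.238°)·(-42.2) + cos(-92.238°)·(-350.7) = -28.47 m.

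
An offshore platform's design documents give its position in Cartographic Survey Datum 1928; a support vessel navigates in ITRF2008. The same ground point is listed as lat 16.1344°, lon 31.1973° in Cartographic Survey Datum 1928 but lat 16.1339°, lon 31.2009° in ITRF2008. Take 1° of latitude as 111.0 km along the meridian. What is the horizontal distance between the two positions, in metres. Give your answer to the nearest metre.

Δφ = 16.1339° − 16.1344° = -0.0005°; Δλ = 31.2009° − 31.1973° = +0.0036°.
ΔN = Δφ × 111000 = -55.5 m; ΔE = Δλ × 111000 × cos(16.1344°) = +0.0036 × 111000 × 0.960612 = 383.9 m.
Distance = √(ΔE² + ΔN²) = √(383.9² + (-55.5)²) = 387.9 m.

388 m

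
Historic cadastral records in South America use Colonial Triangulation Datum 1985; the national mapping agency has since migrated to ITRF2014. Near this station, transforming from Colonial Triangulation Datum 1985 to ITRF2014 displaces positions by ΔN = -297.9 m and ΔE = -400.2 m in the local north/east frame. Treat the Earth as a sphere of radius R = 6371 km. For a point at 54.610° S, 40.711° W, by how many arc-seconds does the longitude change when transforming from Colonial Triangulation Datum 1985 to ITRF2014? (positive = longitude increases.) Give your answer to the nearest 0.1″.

At latitude -54.610°, cos φ = 0.579139.
One radian of longitude at latitude φ spans R cos φ, so Δλ = ΔE / (R cos φ) = -400.2 / (6371000 × 0.579139) = -1.0846e-04 rad = -22.372″.

Δλ = -22.4″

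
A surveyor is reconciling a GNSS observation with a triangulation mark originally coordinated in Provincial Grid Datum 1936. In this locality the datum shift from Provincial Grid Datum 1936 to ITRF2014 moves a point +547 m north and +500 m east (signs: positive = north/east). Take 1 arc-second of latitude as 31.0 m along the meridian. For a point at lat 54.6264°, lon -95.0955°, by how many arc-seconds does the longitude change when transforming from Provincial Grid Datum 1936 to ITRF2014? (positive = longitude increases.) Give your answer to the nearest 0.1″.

Δλ = 27.9″

At latitude 54.6264°, cos φ = 0.578906.
1″ of longitude at this latitude = 31.00 × cos φ = 17.9461 m, so Δλ = 500.0 / 17.9461 = 27.861″.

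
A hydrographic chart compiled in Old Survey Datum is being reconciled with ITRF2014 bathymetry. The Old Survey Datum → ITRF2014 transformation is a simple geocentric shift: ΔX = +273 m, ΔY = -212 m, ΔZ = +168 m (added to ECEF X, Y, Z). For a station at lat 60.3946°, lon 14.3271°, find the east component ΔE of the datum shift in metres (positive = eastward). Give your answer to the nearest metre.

ΔE = -273 m

The local east axis at (φ, λ) is (−sin λ, cos λ, 0), so ΔE = −sin(14.3271°)·273 + cos(14.3271°)·(-212) = -272.96 m.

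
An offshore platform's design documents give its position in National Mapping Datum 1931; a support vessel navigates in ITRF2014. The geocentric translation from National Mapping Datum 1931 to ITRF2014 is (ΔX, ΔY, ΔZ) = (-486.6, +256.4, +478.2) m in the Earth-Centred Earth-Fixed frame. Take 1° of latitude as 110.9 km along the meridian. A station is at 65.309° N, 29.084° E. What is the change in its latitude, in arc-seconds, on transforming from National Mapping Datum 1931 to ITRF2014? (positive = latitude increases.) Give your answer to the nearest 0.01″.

Δφ = 15.35″

sin φ = 0.908574, cos φ = 0.417724, sin λ = 0.486091, cos λ = 0.873908.
North component: ΔN = −sin φ cos λ·ΔX − sin φ sin λ·ΔY + cos φ·ΔZ = −(0.908574)(0.873908)(-486.6) − (0.908574)(0.486091)(256.4) + (0.417724)(478.2) = 472.88 m.
1° of latitude spans 110900 m, so Δφ = 472.88 / 110900 × 3600 = 15.351″.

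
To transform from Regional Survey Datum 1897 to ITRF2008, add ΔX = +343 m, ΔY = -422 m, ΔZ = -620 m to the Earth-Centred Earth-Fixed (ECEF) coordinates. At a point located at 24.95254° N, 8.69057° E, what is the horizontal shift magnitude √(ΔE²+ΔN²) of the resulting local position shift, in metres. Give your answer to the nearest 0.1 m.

824.6 m

The local east axis at (φ, λ) is (−sin λ, cos λ, 0), so ΔE = −sin(8.69057°)·343 + cos(8.69057°)·(-422) = -468.98 m.
The local north axis is (−sin φ cos λ, −sin φ sin λ, cos φ), giving ΔN = -143.039 + 26.900 − 562.128 = -678.27 m.
Horizontal magnitude = √(ΔE² + ΔN²) = √((-468.98)² + (-678.27)²) = 824.62 m.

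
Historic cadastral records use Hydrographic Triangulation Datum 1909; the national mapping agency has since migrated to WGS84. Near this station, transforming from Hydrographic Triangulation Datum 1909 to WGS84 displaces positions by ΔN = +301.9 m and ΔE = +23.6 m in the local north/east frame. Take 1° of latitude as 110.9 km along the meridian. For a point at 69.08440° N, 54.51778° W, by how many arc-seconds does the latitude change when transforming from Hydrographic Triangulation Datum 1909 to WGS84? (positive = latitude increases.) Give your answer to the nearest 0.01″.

Δφ = 9.80″

1° of latitude = 110.9 km, so Δφ = 301.9 / 110900 = 0.0027223° = 9.800″.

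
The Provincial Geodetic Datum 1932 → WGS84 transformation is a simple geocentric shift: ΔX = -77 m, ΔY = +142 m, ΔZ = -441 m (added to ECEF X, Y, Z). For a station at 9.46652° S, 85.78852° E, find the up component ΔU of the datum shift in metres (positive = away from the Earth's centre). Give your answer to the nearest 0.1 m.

ΔU = 206.6 m

The local up (radial) axis is (cos φ cos λ, cos φ sin λ, sin φ), giving ΔU = -5.578 + 139.688 + 72.532 = 206.64 m.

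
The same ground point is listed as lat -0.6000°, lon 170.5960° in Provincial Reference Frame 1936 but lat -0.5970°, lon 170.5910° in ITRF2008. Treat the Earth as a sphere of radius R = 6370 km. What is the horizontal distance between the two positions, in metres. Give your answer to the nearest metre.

Δφ = -0.5970° − -0.6000° = +0.0030°; Δλ = 170.5910° − 170.5960° = -0.0050°.
1° along a meridian = πR/180 = 111177 m.
ΔN = Δφ × 111177 = 333.5 m; ΔE = Δλ × 111177 × cos(-0.6000°) = -0.0050 × 111177 × 0.999945 = -555.9 m.
Distance = √(ΔE² + ΔN²) = √((-555.9)² + 333.5²) = 648.2 m.

648 m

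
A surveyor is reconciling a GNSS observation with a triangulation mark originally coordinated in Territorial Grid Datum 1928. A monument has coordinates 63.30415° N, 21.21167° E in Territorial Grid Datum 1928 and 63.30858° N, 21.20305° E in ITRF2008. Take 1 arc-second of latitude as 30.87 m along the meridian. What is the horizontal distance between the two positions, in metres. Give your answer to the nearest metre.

Δφ = 63.30858° − 63.30415° = +0.00443°; Δλ = 21.20305° − 21.21167° = -0.00862°.
1° of latitude = 3600 × 30.87 = 111132 m.
ΔN = Δφ × 111132 = 492.3 m; ΔE = Δλ × 111132 × cos(63.30415°) = -0.00862 × 111132 × 0.449254 = -430.4 m.
Distance = √(ΔE² + ΔN²) = √((-430.4)² + 492.3²) = 653.9 m.

654 m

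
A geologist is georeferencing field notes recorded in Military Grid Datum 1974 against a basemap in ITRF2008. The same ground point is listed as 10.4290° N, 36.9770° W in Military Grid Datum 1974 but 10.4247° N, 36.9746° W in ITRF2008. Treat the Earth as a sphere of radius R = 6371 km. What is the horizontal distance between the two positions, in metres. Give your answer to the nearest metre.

545 m

Δφ = 10.4247° − 10.4290° = -0.0043°; Δλ = -36.9746° − -36.9770° = +0.0024°.
1° along a meridian = πR/180 = 111195 m.
ΔN = Δφ × 111195 = -478.1 m; ΔE = Δλ × 111195 × cos(10.4290°) = +0.0024 × 111195 × 0.983480 = 262.5 m.
Distance = √(ΔE² + ΔN²) = √(262.5² + (-478.1)²) = 545.4 m.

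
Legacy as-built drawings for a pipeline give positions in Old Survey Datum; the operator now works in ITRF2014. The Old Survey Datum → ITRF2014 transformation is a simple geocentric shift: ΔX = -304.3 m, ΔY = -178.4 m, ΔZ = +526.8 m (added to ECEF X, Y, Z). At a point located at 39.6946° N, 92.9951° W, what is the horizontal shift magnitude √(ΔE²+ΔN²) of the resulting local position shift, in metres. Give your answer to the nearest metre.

407 m

At φ = 39.6946°, λ = -92.9951°: sin φ = 0.638695, cos φ = 0.769460, sin λ = -0.998634, cos λ = -0.052251.
ΔE = −sin λ·ΔX + cos λ·ΔY = −(-0.998634)·(-304.3) + (-0.052251)·(-178.4) = -294.56 m.
ΔN = −sin φ cos λ·ΔX − sin φ sin λ·ΔY + cos φ·ΔZ = −(0.638695)(-0.052251)(-304.3) − (0.638695)(-0.998634)(-178.4) + (0.769460)(526.8) = 281.41 m.
Horizontal magnitude = √(ΔE² + ΔN²) = √((-294.56)² + 281.41²) = 407.38 m.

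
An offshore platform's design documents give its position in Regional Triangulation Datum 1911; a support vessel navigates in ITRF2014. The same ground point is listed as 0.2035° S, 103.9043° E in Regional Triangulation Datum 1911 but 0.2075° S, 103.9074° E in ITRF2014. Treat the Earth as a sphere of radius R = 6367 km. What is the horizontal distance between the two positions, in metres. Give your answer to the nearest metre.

562 m

Δφ = -0.2075° − -0.2035° = -0.0040°; Δλ = 103.9074° − 103.9043° = +0.0031°.
1° along a meridian = πR/180 = 111125 m.
ΔN = Δφ × 111125 = -444.5 m; ΔE = Δλ × 111125 × cos(-0.2035°) = +0.0031 × 111125 × 0.999994 = 344.5 m.
Distance = √(ΔE² + ΔN²) = √(344.5² + (-444.5)²) = 562.4 m.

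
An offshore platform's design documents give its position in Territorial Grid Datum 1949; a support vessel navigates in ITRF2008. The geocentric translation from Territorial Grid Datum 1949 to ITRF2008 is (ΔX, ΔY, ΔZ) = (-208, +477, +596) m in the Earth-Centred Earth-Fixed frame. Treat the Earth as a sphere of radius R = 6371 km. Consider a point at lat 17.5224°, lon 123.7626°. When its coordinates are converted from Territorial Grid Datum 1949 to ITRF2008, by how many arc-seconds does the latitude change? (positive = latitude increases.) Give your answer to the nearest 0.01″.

Δφ = 13.41″

sin φ = 0.301079, cos φ = 0.953599, sin λ = 0.831347, cos λ = -0.555753.
North component: ΔN = −sin φ cos λ·ΔX − sin φ sin λ·ΔY + cos φ·ΔZ = −(0.301079)(-0.555753)(-208) − (0.301079)(0.831347)(477) + (0.953599)(596) = 414.15 m.
1° of latitude spans πR/180 = 111195 m, so Δφ = 414.15 / 111195 × 3600 = 13.408″.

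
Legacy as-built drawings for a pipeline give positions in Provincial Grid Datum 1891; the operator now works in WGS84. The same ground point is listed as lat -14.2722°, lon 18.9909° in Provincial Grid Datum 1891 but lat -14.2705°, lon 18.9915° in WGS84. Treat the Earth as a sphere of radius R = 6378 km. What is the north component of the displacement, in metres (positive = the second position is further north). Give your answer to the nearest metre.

ΔN = 189 m

Δφ = -14.2705° − -14.2722° = +0.0017°; Δλ = 18.9915° − 18.9909° = +0.0006°.
1° along a meridian = πR/180 = 111317 m.
ΔN = Δφ × 111317 = 189.2 m; ΔE = Δλ × 111317 × cos(-14.2722°) = +0.0006 × 111317 × 0.969135 = 64.7 m.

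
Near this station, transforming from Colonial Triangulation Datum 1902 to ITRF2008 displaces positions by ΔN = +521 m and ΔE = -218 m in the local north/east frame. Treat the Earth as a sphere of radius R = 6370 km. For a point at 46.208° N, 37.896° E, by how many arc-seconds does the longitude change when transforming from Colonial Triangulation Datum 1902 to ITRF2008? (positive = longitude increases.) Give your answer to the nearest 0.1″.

Δλ = -10.2″

At latitude 46.208°, cos φ = 0.692042.
One radian of longitude at latitude φ spans R cos φ, so Δλ = ΔE / (R cos φ) = -218.0 / (6370000 × 0.692042) = -4.9452e-05 rad = -10.200″.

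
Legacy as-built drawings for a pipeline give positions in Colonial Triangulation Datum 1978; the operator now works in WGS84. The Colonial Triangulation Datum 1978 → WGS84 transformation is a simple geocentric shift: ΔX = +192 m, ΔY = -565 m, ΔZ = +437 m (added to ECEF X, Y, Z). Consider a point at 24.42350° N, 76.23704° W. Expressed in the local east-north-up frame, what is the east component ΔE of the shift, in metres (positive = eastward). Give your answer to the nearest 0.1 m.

ΔE = 52.1 m

The local east axis at (φ, λ) is (−sin λ, cos λ, 0), so ΔE = −sin(-76.23704°)·192 + cos(-76.23704°)·(-565) = 52.07 m.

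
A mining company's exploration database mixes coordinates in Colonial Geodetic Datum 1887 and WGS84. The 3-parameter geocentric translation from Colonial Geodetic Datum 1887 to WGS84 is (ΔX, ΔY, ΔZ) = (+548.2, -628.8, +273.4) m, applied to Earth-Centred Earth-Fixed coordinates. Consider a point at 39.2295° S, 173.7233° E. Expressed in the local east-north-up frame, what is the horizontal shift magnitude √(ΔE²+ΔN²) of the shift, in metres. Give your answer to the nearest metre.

592 m

At φ = -39.2295°, λ = 173.7233°: sin φ = -0.632428, cos φ = 0.774619, sin λ = 0.109330, cos λ = -0.994005.
ΔE = −sin λ·ΔX + cos λ·ΔY = −(0.109330)·(548.2) + (-0.994005)·(-628.8) = 565.10 m.
ΔN = −sin φ cos λ·ΔX − sin φ sin λ·ΔY + cos φ·ΔZ = −(-0.632428)(-0.994005)(548.2) − (-0.632428)(0.109330)(-628.8) + (0.774619)(273.4) = -176.32 m.
Horizontal magnitude = √(ΔE² + ΔN²) = √(565.10² + (-176.32)²) = 591.96 m.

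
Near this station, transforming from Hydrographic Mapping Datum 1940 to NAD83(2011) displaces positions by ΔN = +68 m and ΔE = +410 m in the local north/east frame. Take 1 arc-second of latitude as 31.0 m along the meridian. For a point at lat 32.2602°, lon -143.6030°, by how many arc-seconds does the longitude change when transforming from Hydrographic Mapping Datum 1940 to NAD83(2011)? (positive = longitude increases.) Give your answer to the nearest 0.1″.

Δλ = 15.6″

At latitude 32.2602°, cos φ = 0.845633.
1″ of longitude at this latitude = 31.00 × cos φ = 26.2146 m, so Δλ = 410.0 / 26.2146 = 15.640″.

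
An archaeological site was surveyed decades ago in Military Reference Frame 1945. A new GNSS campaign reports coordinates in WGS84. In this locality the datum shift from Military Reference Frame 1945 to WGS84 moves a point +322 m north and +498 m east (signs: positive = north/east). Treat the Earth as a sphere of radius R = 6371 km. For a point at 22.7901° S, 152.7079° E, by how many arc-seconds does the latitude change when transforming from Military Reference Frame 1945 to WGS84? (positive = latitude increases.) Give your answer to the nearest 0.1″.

On a sphere of radius R, 1 rad of latitude = R, so Δφ = ΔN / R = 322.0 / 6371000 = 5.0542e-05 rad = 10.425″.

Δφ = 10.4″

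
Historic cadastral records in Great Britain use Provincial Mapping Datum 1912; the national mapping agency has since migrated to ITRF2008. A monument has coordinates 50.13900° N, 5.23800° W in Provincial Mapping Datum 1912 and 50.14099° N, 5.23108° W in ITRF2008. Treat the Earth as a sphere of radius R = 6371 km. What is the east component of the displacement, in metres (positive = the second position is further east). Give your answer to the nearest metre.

Δφ = 50.14099° − 50.13900° = +0.00199°; Δλ = -5.23108° − -5.23800° = +0.00692°.
1° along a meridian = πR/180 = 111195 m.
ΔN = Δφ × 111195 = 221.3 m; ΔE = Δλ × 111195 × cos(50.13900°) = +0.00692 × 111195 × 0.640927 = 493.2 m.

ΔE = 493 m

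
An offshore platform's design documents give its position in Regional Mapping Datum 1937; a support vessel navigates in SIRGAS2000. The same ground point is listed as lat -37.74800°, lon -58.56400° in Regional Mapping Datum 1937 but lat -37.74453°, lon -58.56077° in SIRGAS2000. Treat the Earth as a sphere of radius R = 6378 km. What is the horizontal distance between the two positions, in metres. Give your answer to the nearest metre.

480 m

Δφ = -37.74453° − -37.74800° = +0.00347°; Δλ = -58.56077° − -58.56400° = +0.00323°.
1° along a meridian = πR/180 = 111317 m.
ΔN = Δφ × 111317 = 386.3 m; ΔE = Δλ × 111317 × cos(-37.74800°) = +0.00323 × 111317 × 0.790711 = 284.3 m.
Distance = √(ΔE² + ΔN²) = √(284.3² + 386.3²) = 479.6 m.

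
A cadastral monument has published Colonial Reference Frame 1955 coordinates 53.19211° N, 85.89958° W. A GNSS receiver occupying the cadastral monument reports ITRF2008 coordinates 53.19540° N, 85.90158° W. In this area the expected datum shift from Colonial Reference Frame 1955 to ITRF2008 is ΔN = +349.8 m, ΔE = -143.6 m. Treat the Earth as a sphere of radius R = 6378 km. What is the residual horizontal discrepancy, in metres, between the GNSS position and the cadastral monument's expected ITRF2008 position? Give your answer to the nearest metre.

19 m

Observed coordinate differences: Δφ = +0.00329°, Δλ = -0.00200°.
Converting to metres (1° lat = 111317 m, cos φ = 0.599134): observed ΔN = 366.2 m, observed ΔE = -133.4 m.
Subtracting the expected shift leaves a residual of 366.2 − (349.8) = 16.4 m north and -133.4 − (-143.6) = 10.2 m east.
Residual distance = √(16.4² + 10.2²) = 19.3 m.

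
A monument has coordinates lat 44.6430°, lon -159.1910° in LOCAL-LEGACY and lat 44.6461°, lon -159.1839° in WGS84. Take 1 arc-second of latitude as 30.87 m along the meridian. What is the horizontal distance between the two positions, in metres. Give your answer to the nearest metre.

659 m

Δφ = 44.6461° − 44.6430° = +0.0031°; Δλ = -159.1839° − -159.1910° = +0.0071°.
1° of latitude = 3600 × 30.87 = 111132 m.
ΔN = Δφ × 111132 = 344.5 m; ΔE = Δλ × 111132 × cos(44.6430°) = +0.0071 × 111132 × 0.711499 = 561.4 m.
Distance = √(ΔE² + ΔN²) = √(561.4² + 344.5²) = 658.7 m.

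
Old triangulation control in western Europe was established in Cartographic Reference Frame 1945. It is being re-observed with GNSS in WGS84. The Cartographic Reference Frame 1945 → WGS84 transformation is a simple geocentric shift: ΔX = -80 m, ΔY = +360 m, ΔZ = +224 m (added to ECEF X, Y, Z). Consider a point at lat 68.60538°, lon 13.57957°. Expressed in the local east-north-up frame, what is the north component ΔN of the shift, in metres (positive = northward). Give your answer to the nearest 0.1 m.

ΔN = 75.4 m

At φ = 68.60538°, λ = 13.57957°: sin φ = 0.931090, cos φ = 0.364789, sin λ = 0.234796, cos λ = 0.972045.
ΔN = −sin φ cos λ·ΔX − sin φ sin λ·ΔY + cos φ·ΔZ = −(0.931090)(0.972045)(-80) − (0.931090)(0.234796)(360) + (0.364789)(224) = 75.42 m.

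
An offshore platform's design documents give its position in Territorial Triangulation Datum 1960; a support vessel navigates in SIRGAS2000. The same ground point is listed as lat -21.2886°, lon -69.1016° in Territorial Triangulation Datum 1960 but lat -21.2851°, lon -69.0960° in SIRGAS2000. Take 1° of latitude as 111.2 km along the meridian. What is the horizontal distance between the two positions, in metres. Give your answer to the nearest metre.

699 m

Δφ = -21.2851° − -21.2886° = +0.0035°; Δλ = -69.0960° − -69.1016° = +0.0056°.
ΔN = Δφ × 111200 = 389.2 m; ΔE = Δλ × 111200 × cos(-21.2886°) = +0.0056 × 111200 × 0.931763 = 580.2 m.
Distance = √(ΔE² + ΔN²) = √(580.2² + 389.2²) = 698.7 m.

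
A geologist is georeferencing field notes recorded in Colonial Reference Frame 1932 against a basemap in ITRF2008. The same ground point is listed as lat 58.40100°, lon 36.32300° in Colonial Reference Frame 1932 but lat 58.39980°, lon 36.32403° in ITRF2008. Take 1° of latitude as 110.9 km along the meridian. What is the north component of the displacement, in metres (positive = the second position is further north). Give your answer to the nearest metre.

Δφ = 58.39980° − 58.40100° = -0.00120°; Δλ = 36.32403° − 36.32300° = +0.00103°.
ΔN = Δφ × 110900 = -133.1 m; ΔE = Δλ × 110900 × cos(58.40100°) = +0.00103 × 110900 × 0.523971 = 59.9 m.

ΔN = -133 m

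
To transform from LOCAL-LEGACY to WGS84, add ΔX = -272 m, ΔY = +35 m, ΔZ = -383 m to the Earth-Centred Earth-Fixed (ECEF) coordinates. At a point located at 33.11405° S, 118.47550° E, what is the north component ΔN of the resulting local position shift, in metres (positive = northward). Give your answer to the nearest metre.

ΔN = -233 m

At φ = -33.11405°, λ = 118.47550°: sin φ = -0.546307, cos φ = 0.837585, sin λ = 0.879021, cos λ = -0.476783.
ΔN = −sin φ cos λ·ΔX − sin φ sin λ·ΔY + cos φ·ΔZ = −(-0.546307)(-0.476783)(-272) − (-0.546307)(0.879021)(35) + (0.837585)(-383) = -233.14 m.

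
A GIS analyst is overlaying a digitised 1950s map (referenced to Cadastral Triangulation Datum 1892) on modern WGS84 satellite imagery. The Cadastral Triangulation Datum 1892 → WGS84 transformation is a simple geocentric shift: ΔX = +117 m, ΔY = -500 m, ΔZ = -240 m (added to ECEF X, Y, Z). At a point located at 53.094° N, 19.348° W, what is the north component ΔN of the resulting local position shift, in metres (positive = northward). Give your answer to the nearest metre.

ΔN = -365 m

The local north axis is (−sin φ cos λ, −sin φ sin λ, cos φ), giving ΔN = -88.272 − 132.459 − 144.121 = -364.85 m.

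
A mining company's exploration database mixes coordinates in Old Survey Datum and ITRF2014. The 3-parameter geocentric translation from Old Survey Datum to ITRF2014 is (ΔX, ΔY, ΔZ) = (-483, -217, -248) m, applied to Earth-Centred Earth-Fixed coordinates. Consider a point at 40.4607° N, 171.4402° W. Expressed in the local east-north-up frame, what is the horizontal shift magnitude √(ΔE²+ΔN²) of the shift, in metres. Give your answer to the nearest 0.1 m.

At φ = 40.4607°, λ = -171.4402°: sin φ = 0.648926, cos φ = 0.760851, sin λ = -0.148842, cos λ = -0.988861.
ΔE = −sin λ·ΔX + cos λ·ΔY = −(-0.148842)·(-483) + (-0.988861)·(-217) = 142.69 m.
ΔN = −sin φ cos λ·ΔX − sin φ sin λ·ΔY + cos φ·ΔZ = −(0.648926)(-0.988861)(-483) − (0.648926)(-0.148842)(-217) + (0.760851)(-248) = -519.59 m.
Horizontal magnitude = √(ΔE² + ΔN²) = √(142.69² + (-519.59)²) = 538.83 m.

538.8 m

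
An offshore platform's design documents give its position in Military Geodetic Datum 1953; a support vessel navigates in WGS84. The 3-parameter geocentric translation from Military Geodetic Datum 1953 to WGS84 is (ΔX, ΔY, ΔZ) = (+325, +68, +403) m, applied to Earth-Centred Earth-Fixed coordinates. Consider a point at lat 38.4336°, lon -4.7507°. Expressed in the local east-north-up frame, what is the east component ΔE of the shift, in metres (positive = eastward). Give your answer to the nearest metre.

ΔE = 95 m

At φ = 38.4336°, λ = -4.7507°: sin φ = 0.621607, cos φ = 0.783329, sin λ = -0.082820, cos λ = 0.996564.
ΔE = −sin λ·ΔX + cos λ·ΔY = −(-0.082820)·(325) + (0.996564)·(68) = 94.68 m.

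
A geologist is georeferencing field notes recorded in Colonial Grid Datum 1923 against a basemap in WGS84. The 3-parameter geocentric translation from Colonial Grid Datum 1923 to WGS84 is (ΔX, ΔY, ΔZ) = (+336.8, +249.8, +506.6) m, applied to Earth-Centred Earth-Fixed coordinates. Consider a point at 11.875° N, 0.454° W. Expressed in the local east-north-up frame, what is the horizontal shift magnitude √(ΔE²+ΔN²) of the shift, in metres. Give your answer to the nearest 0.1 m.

495.9 m

The local east axis at (φ, λ) is (−sin λ, cos λ, 0), so ΔE = −sin(-0.454°)·336.8 + cos(-0.454°)·249.8 = 252.46 m.
The local north axis is (−sin φ cos λ, −sin φ sin λ, cos φ), giving ΔN = -69.304 + 0.407 + 495.758 = 426.86 m.
Horizontal magnitude = √(ΔE² + ΔN²) = √(252.46² + 426.86²) = 495.93 m.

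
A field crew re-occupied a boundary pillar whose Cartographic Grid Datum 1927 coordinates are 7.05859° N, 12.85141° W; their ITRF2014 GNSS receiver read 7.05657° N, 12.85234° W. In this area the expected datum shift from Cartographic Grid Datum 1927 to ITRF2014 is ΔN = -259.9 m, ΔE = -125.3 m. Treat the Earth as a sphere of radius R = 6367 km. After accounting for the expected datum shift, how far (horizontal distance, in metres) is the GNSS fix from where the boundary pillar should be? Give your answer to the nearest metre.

42 m

Observed coordinate differences: Δφ = -0.00202°, Δλ = -0.00093°.
Converting to metres (1° lat = 111125 m, cos φ = 0.992421): observed ΔN = -224.5 m, observed ΔE = -102.6 m.
Subtracting the expected shift leaves a residual of -224.5 − (-259.9) = 35.4 m north and -102.6 − (-125.3) = 22.7 m east.
Residual distance = √(35.4² + 22.7²) = 42.1 m.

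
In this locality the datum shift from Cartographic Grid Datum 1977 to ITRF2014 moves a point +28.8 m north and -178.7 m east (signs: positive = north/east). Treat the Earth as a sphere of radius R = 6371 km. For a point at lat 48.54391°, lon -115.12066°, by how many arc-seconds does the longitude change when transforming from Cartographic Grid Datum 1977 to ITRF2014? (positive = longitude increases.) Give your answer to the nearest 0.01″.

Δλ = -8.74″

At latitude 48.54391°, cos φ = 0.662046.
One radian of longitude at latitude φ spans R cos φ, so Δλ = ΔE / (R cos φ) = -178.7 / (6371000 × 0.662046) = -4.2367e-05 rad = -8.739″.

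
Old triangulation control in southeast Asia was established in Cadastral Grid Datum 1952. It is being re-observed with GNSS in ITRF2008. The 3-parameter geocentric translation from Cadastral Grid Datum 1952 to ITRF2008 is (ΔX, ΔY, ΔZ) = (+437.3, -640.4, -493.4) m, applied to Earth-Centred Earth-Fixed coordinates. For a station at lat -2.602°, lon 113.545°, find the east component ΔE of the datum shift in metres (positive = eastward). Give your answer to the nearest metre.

ΔE = -145 m

At φ = -2.602°, λ = 113.545°: sin φ = -0.045398, cos φ = 0.998969, sin λ = 0.916747, cos λ = -0.399469.
ΔE = −sin λ·ΔX + cos λ·ΔY = −(0.916747)·(437.3) + (-0.399469)·(-640.4) = -145.07 m.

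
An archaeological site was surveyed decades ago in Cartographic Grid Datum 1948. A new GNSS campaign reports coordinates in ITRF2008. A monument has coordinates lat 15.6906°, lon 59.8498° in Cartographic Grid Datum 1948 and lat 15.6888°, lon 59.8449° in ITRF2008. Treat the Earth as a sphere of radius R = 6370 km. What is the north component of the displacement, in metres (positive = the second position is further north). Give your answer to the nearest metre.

Δφ = 15.6888° − 15.6906° = -0.0018°; Δλ = 59.8449° − 59.8498° = -0.0049°.
1° along a meridian = πR/180 = 111177 m.
ΔN = Δφ × 111177 = -200.1 m; ΔE = Δλ × 111177 × cos(15.6906°) = -0.0049 × 111177 × 0.962736 = -524.5 m.

ΔN = -200 m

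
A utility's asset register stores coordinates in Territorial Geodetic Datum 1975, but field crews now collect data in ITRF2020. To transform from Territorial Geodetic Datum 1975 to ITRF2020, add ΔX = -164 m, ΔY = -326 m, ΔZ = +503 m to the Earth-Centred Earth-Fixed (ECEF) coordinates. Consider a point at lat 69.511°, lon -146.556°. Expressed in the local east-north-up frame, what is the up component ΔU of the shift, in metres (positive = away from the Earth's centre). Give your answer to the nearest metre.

The local up (radial) axis is (cos φ cos λ, cos φ sin λ, sin φ), giving ΔU = 47.900 + 62.888 + 471.180 = 581.97 m.

ΔU = 582 m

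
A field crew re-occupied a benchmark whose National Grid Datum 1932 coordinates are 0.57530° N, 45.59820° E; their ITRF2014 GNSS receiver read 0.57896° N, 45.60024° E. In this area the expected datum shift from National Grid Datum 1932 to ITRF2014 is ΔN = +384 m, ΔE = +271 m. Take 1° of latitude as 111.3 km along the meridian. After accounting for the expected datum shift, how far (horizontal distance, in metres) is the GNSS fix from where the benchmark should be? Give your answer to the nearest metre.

Observed coordinate differences: Δφ = +0.00366°, Δλ = +0.00204°.
Converting to metres (1° lat = 111300 m, cos φ = 0.999950): observed ΔN = 407.4 m, observed ΔE = 227.0 m.
Subtracting the expected shift leaves a residual of 407.4 − (384) = 23.4 m north and 227.0 − (271) = -44.0 m east.
Residual distance = √(23.4² + (-44.0)²) = 49.8 m.

50 m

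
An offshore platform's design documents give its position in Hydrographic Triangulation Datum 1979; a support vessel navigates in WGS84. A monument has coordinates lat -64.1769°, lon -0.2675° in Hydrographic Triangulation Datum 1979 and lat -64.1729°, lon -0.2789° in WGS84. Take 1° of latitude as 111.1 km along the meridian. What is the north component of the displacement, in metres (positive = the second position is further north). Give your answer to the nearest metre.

Δφ = -64.1729° − -64.1769° = +0.0040°; Δλ = -0.2789° − -0.2675° = -0.0114°.
ΔN = Δφ × 111100 = 444.4 m; ΔE = Δλ × 111100 × cos(-64.1769°) = -0.0114 × 111100 × 0.435594 = -551.7 m.

ΔN = 444 m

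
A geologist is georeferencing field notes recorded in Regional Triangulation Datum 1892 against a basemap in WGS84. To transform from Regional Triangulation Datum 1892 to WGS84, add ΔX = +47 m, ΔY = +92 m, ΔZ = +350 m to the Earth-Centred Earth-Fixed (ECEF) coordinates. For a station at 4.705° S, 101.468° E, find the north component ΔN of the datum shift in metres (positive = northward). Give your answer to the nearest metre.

At φ = -4.705°, λ = 101.468°: sin φ = -0.082025, cos φ = 0.996630, sin λ = 0.980036, cos λ = -0.198821.
ΔN = −sin φ cos λ·ΔX − sin φ sin λ·ΔY + cos φ·ΔZ = −(-0.082025)(-0.198821)(47) − (-0.082025)(0.980036)(92) + (0.996630)(350) = 355.45 m.

ΔN = 355 m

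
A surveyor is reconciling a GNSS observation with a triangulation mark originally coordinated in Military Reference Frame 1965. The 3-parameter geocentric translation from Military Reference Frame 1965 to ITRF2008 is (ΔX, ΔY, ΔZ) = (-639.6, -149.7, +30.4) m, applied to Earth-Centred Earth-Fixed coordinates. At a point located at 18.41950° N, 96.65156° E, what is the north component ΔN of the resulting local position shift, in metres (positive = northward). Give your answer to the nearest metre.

The local north axis is (−sin φ cos λ, −sin φ sin λ, cos φ), giving ΔN = -23.409 + 46.983 + 28.843 = 52.42 m.

ΔN = 52 m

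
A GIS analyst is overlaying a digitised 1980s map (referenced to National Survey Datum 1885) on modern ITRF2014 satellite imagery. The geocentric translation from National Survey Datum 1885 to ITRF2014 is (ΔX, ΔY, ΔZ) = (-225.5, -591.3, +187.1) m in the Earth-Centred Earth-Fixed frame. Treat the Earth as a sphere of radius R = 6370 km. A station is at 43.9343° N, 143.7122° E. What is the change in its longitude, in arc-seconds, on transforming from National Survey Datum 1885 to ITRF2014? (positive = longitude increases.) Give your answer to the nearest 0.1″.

sin φ = 0.693833, cos φ = 0.720136, sin λ = 0.591842, cos λ = -0.806054.
East component: ΔE = −sin λ·ΔX + cos λ·ΔY = −(0.591842)(-225.5) + (-0.806054)(-591.3) = 610.08 m.
1° of latitude spans πR/180 = 111177 m; at latitude φ, 1° of longitude spans that × cos φ = 80062.9 m, so Δλ = 610.08 / 80062.9 × 3600 = 27.432″.

Δλ = 27.4″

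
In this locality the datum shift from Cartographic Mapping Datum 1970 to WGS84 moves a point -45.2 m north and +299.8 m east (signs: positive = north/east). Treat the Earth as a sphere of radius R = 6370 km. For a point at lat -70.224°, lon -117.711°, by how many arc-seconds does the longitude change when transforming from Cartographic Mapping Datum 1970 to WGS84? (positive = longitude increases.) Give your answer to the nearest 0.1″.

Δλ = 28.7″

At latitude -70.224°, cos φ = 0.338344.
One radian of longitude at latitude φ spans R cos φ, so Δλ = ΔE / (R cos φ) = 299.8 / (6370000 × 0.338344) = 1.3910e-04 rad = 28.692″.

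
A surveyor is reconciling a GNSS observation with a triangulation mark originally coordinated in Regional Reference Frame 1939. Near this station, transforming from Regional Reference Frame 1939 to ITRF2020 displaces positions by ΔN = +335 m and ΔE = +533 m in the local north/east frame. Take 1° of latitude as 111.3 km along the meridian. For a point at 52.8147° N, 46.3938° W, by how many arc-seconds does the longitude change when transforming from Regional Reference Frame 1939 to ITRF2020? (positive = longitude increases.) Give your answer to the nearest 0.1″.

Δλ = 28.5″

At latitude 52.8147°, cos φ = 0.604395.
1° of longitude at this latitude = 111.3 × cos φ = 67.27 km, so Δλ = 533.0 / 67269.1 = 0.0079234° = 28.524″.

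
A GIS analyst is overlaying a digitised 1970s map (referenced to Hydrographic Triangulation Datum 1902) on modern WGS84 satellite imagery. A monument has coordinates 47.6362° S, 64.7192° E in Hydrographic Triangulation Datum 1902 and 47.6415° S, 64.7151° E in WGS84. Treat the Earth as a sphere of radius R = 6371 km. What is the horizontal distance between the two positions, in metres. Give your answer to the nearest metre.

665 m

Δφ = -47.6415° − -47.6362° = -0.0053°; Δλ = 64.7151° − 64.7192° = -0.0041°.
1° along a meridian = πR/180 = 111195 m.
ΔN = Δφ × 111195 = -589.3 m; ΔE = Δλ × 111195 × cos(-47.6362°) = -0.0041 × 111195 × 0.673836 = -307.2 m.
Distance = √(ΔE² + ΔN²) = √((-307.2)² + (-589.3)²) = 664.6 m.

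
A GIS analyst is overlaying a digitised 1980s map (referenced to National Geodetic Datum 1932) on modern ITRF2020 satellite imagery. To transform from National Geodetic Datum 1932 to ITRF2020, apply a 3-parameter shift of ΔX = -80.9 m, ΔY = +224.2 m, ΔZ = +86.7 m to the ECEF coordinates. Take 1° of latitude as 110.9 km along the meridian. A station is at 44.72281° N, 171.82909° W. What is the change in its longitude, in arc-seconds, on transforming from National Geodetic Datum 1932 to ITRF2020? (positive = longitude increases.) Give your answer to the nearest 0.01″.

Δλ = -10.66″

sin φ = 0.703678, cos φ = 0.710519, sin λ = -0.142126, cos λ = -0.989849.
East component: ΔE = −sin λ·ΔX + cos λ·ΔY = −(-0.142126)(-80.9) + (-0.989849)(224.2) = -233.42 m.
1° of latitude spans 110900 m; at latitude φ, 1° of longitude spans that × cos φ = 78796.6 m, so Δλ = -233.42 / 78796.6 × 3600 = -10.664″.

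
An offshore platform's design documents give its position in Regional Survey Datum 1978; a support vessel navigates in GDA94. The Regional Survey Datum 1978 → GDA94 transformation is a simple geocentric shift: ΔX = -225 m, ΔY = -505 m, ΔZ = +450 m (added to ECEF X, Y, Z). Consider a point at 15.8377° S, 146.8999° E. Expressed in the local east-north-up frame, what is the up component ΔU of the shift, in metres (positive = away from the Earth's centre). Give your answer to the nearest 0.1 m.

ΔU = -206.8 m

The local up (radial) axis is (cos φ cos λ, cos φ sin λ, sin φ), giving ΔU = 181.331 − 265.313 − 122.811 = -206.79 m.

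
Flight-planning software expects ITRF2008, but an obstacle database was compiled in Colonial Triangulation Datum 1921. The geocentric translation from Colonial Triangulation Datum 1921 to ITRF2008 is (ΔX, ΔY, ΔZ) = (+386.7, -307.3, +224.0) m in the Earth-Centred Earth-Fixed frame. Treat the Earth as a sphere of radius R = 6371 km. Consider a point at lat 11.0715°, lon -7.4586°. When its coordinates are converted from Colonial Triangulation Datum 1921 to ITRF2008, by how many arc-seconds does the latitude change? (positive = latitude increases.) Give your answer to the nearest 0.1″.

Δφ = 4.5″

sin φ = 0.192034, cos φ = 0.981388, sin λ = -0.129810, cos λ = 0.991539.
North component: ΔN = −sin φ cos λ·ΔX − sin φ sin λ·ΔY + cos φ·ΔZ = −(0.192034)(0.991539)(386.7) − (0.192034)(-0.129810)(-307.3) + (0.981388)(224.0) = 138.54 m.
1° of latitude spans πR/180 = 111195 m, so Δφ = 138.54 / 111195 × 3600 = 4.485″.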